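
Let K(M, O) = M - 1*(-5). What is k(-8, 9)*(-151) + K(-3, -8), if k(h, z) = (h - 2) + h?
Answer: 2720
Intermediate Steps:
K(M, O) = 5 + M (K(M, O) = M + 5 = 5 + M)
k(h, z) = -2 + 2*h (k(h, z) = (-2 + h) + h = -2 + 2*h)
k(-8, 9)*(-151) + K(-3, -8) = (-2 + 2*(-8))*(-151) + (5 - 3) = (-2 - 16)*(-151) + 2 = -18*(-151) + 2 = 2718 + 2 = 2720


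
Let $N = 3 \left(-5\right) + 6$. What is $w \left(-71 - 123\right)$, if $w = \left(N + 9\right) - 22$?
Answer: $4268$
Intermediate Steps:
$N = -9$ ($N = -15 + 6 = -9$)
$w = -22$ ($w = \left(-9 + 9\right) - 22 = 0 - 22 = -22$)
$w \left(-71 - 123\right) = - 22 \left(-71 - 123\right) = \left(-22\right) \left(-194\right) = 4268$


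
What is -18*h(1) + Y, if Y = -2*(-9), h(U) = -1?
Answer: 36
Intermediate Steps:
Y = 18
-18*h(1) + Y = -18*(-1) + 18 = 18 + 18 = 36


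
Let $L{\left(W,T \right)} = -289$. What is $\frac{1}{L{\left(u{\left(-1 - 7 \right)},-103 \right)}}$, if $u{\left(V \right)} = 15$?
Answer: $- \frac{1}{289} \approx -0.0034602$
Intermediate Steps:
$\frac{1}{L{\left(u{\left(-1 - 7 \right)},-103 \right)}} = \frac{1}{-289} = - \frac{1}{289}$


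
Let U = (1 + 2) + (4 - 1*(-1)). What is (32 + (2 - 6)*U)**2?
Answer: 0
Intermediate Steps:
U = 8 (U = 3 + (4 + 1) = 3 + 5 = 8)
(32 + (2 - 6)*U)**2 = (32 + (2 - 6)*8)**2 = (32 - 4*8)**2 = (32 - 32)**2 = 0**2 = 0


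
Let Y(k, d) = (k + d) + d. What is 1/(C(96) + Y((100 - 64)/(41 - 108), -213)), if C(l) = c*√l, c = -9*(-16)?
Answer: 319121/1353225450 + 71824*√6/225537575 ≈ 0.0010159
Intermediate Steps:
c = 144
Y(k, d) = k + 2*d (Y(k, d) = (d + k) + d = k + 2*d)
C(l) = 144*√l
1/(C(96) + Y((100 - 64)/(41 - 108), -213)) = 1/(144*√96 + ((100 - 64)/(41 - 108) + 2*(-213))) = 1/(144*(4*√6) + (36/(-67) - 426)) = 1/(576*√6 + (36*(-1/67) - 426)) = 1/(576*√6 + (-36/67 - 426)) = 1/(576*√6 - 28578/67) = 1/(-28578/67 + 576*√6)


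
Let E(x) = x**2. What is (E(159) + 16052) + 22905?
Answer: 64238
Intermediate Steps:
(E(159) + 16052) + 22905 = (159**2 + 16052) + 22905 = (25281 + 16052) + 22905 = 41333 + 22905 = 64238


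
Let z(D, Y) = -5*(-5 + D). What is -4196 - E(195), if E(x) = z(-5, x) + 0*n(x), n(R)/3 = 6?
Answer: -4246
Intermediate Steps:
z(D, Y) = 25 - 5*D
n(R) = 18 (n(R) = 3*6 = 18)
E(x) = 50 (E(x) = (25 - 5*(-5)) + 0*18 = (25 + 25) + 0 = 50 + 0 = 50)
-4196 - E(195) = -4196 - 1*50 = -4196 - 50 = -4246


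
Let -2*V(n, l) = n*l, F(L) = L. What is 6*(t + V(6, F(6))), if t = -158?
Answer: -1056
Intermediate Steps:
V(n, l) = -l*n/2 (V(n, l) = -n*l/2 = -l*n/2)
6*(t + V(6, F(6))) = 6*(-158 - ½*6*6) = 6*(-158 - 18) = 6*(-176) = -1056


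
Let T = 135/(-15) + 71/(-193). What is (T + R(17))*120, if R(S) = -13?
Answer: -518040/193 ≈ -2684.1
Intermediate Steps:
T = -1808/193 (T = 135*(-1/15) + 71*(-1/193) = -9 - 71/193 = -1808/193 ≈ -9.3679)
(T + R(17))*120 = (-1808/193 - 13)*120 = -4317/193*120 = -518040/193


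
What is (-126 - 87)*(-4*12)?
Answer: 10224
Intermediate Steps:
(-126 - 87)*(-4*12) = -213*(-48) = 10224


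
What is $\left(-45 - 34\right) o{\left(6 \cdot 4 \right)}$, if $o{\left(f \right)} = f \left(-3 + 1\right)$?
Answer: $3792$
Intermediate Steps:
$o{\left(f \right)} = - 2 f$ ($o{\left(f \right)} = f \left(-2\right) = - 2 f$)
$\left(-45 - 34\right) o{\left(6 \cdot 4 \right)} = \left(-45 - 34\right) \left(- 2 \cdot 6 \cdot 4\right) = - 79 \left(\left(-2\right) 24\right) = \left(-79\right) \left(-48\right) = 3792$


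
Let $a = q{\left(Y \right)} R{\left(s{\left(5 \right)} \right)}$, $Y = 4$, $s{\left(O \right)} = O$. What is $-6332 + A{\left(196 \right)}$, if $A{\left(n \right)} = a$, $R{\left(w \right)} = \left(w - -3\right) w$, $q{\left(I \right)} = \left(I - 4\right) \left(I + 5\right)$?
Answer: $-6332$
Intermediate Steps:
$q{\left(I \right)} = \left(-4 + I\right) \left(5 + I\right)$
$R{\left(w \right)} = w \left(3 + w\right)$ ($R{\left(w \right)} = \left(w + 3\right) w = \left(3 + w\right) w = w \left(3 + w\right)$)
$a = 0$ ($a = \left(-20 + 4 + 4^{2}\right) 5 \left(3 + 5\right) = \left(-20 + 4 + 16\right) 5 \cdot 8 = 0 \cdot 40 = 0$)
$A{\left(n \right)} = 0$
$-6332 + A{\left(196 \right)} = -6332 + 0 = -6332$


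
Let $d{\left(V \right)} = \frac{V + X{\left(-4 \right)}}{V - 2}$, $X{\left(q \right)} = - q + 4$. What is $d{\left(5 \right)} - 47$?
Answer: $- \frac{128}{3} \approx -42.667$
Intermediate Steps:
$X{\left(q \right)} = 4 - q$
$d{\left(V \right)} = \frac{8 + V}{-2 + V}$ ($d{\left(V \right)} = \frac{V + \left(4 - -4\right)}{V - 2} = \frac{V + \left(4 + 4\right)}{-2 + V} = \frac{V + 8}{-2 + V} = \frac{8 + V}{-2 + V}$)
$d{\left(5 \right)} - 47 = \frac{8 + 5}{-2 + 5} - 47 = \frac{1}{3} \cdot 13 - 47 = \frac{13}{3} - 47 = - \frac{128}{3}$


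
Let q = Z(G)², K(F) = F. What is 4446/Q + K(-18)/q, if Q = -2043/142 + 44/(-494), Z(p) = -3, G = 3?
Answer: -156954494/507745 ≈ -309.12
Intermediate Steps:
Q = -507745/35074 (Q = -2043*1/142 + 44*(-1/494) = -2043/142 - 22/247 = -507745/35074 ≈ -14.476)
q = 9 (q = (-3)² = 9)
4446/Q + K(-18)/q = 4446/(-507745/35074) - 18/9 = 4446*(-35074/507745) - 18*⅑ = -155939004/507745 - 2 = -156954494/507745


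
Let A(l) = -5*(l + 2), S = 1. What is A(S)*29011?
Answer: -435165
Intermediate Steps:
A(l) = -10 - 5*l (A(l) = -5*(2 + l) = -10 - 5*l)
A(S)*29011 = (-10 - 5*1)*29011 = (-10 - 5)*29011 = -15*29011 = -435165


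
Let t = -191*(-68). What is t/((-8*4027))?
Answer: -3247/8054 ≈ -0.40315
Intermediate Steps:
t = 12988
t/((-8*4027)) = 12988/((-8*4027)) = 12988/(-32216) = 12988*(-1/32216) = -3247/8054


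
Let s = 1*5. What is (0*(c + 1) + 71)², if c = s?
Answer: 5041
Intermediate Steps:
s = 5
c = 5
(0*(c + 1) + 71)² = (0*(5 + 1) + 71)² = (0*6 + 71)² = (0 + 71)² = 71² = 5041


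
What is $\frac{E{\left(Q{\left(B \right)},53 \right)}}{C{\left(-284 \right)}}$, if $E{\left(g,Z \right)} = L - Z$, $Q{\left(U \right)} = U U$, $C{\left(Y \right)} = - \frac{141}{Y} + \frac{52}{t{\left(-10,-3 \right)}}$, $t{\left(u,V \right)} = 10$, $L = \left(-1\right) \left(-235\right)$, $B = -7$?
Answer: $\frac{258440}{8089} \approx 31.95$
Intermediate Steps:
$L = 235$
$C{\left(Y \right)} = \frac{26}{5} - \frac{141}{Y}$ ($C{\left(Y \right)} = - \frac{141}{Y} + \frac{52}{10} = - \frac{141}{Y} + 52 \cdot \frac{1}{10} = - \frac{141}{Y} + \frac{26}{5} = \frac{26}{5} - \frac{141}{Y}$)
$Q{\left(U \right)} = U^{2}$
$E{\left(g,Z \right)} = 235 - Z$
$\frac{E{\left(Q{\left(B \right)},53 \right)}}{C{\left(-284 \right)}} = \frac{235 - 53}{\frac{26}{5} - \frac{141}{-284}} = \frac{235 - 53}{\frac{26}{5} - - \frac{141}{284}} = \frac{182}{\frac{26}{5} + \frac{141}{284}} = \frac{182}{\frac{8089}{1420}} = 182 \cdot \frac{1420}{8089} = \frac{258440}{8089}$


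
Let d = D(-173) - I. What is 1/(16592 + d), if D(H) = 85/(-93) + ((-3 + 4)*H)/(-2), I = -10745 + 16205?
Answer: 186/2086471 ≈ 8.9146e-5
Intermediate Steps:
I = 5460
D(H) = -85/93 - H/2 (D(H) = 85*(-1/93) + (1*H)*(-½) = -85/93 + H*(-½) = -85/93 - H/2)
d = -999641/186 (d = (-85/93 - ½*(-173)) - 1*5460 = (-85/93 + 173/2) - 5460 = 15919/186 - 5460 = -999641/186 ≈ -5374.4)
1/(16592 + d) = 1/(16592 - 999641/186) = 1/(2086471/186) = 186/2086471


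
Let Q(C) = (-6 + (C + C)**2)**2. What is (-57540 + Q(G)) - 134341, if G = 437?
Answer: 583497185019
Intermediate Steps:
Q(C) = (-6 + 4*C**2)**2 (Q(C) = (-6 + (2*C)**2)**2 = (-6 + 4*C**2)**2)
(-57540 + Q(G)) - 134341 = (-57540 + 4*(-3 + 2*437**2)**2) - 134341 = (-57540 + 4*(-3 + 2*190969)**2) - 134341 = (-57540 + 4*(-3 + 381938)**2) - 134341 = (-57540 + 4*381935**2) - 134341 = (-57540 + 4*145874344225) - 134341 = (-57540 + 583497376900) - 134341 = 583497319360 - 134341 = 583497185019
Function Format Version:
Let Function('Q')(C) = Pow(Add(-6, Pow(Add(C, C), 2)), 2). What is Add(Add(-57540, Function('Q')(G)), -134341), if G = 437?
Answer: 583497185019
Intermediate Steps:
Function('Q')(C) = Pow(Add(-6, Mul(4, Pow(C, 2))), 2) (Function('Q')(C) = Pow(Add(-6, Pow(Mul(2, C), 2)), 2) = Pow(Add(-6, Mul(4, Pow(C, 2))), 2))
Add(Add(-57540, Function('Q')(G)), -134341) = Add(Add(-57540, Mul(4, Pow(Add(-3, Mul(2, Pow(437, 2))), 2))), -134341) = Add(Add(-57540, Mul(4, Pow(Add(-3, Mul(2, 190969)), 2))), -134341) = Add(Add(-57540, Mul(4, Pow(Add(-3, 381938), 2))), -134341) = Add(Add(-57540, Mul(4, Pow(381935, 2))), -134341) = Add(Add(-57540, Mul(4, 145874344225)), -134341) = Add(Add(-57540, 583497376900), -134341) = Add(583497319360, -134341) = 583497185019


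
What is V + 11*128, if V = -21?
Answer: 1387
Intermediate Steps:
V + 11*128 = -21 + 11*128 = -21 + 1408 = 1387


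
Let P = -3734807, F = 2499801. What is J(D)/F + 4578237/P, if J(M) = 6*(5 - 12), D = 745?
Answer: -3814946097577/3112091424469 ≈ -1.2258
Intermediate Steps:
J(M) = -42 (J(M) = 6*(-7) = -42)
J(D)/F + 4578237/P = -42/2499801 + 4578237/(-3734807) = -42*1/2499801 + 4578237*(-1/3734807) = -14/833267 - 4578237/3734807 = -3814946097577/3112091424469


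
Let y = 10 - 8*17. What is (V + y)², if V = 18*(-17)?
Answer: 186624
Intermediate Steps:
y = -126 (y = 10 - 136 = -126)
V = -306
(V + y)² = (-306 - 126)² = (-432)² = 186624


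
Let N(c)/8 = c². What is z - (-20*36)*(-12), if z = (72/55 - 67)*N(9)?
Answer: -2816424/55 ≈ -51208.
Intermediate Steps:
N(c) = 8*c²
z = -2341224/55 (z = (72/55 - 67)*(8*9²) = (72*(1/55) - 67)*(8*81) = (72/55 - 67)*648 = -3613/55*648 = -2341224/55 ≈ -42568.)
z - (-20*36)*(-12) = -2341224/55 - (-20*36)*(-12) = -2341224/55 - (-720)*(-12) = -2341224/55 - 1*8640 = -2341224/55 - 8640 = -2816424/55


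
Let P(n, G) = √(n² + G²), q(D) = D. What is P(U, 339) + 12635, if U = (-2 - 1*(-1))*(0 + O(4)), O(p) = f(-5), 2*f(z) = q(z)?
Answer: 12635 + √459709/2 ≈ 12974.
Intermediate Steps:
f(z) = z/2
O(p) = -5/2 (O(p) = (½)*(-5) = -5/2)
U = 5/2 (U = (-2 - 1*(-1))*(0 - 5/2) = (-2 + 1)*(-5/2) = -1*(-5/2) = 5/2 ≈ 2.5000)
P(n, G) = √(G² + n²)
P(U, 339) + 12635 = √(339² + (5/2)²) + 12635 = √(114921 + 25/4) + 12635 = √(459709/4) + 12635 = √459709/2 + 12635 = 12635 + √459709/2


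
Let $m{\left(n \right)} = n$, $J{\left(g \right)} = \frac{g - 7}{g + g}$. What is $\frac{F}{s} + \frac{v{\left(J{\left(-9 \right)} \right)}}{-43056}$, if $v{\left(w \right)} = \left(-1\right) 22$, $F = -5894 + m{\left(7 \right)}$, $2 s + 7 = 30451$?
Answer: $- \frac{21094649}{54616536} \approx -0.38623$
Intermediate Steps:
$s = 15222$ ($s = - \frac{7}{2} + \frac{1}{2} \cdot 30451 = - \frac{7}{2} + \frac{30451}{2} = 15222$)
$J{\left(g \right)} = \frac{-7 + g}{2 g}$
$F = -5887$ ($F = -5894 + 7 = -5887$)
$v{\left(w \right)} = -22$
$\frac{F}{s} + \frac{v{\left(J{\left(-9 \right)} \right)}}{-43056} = - \frac{5887}{15222} - \frac{22}{-43056} = \left(-5887\right) \frac{1}{15222} - - \frac{11}{21528} = - \frac{5887}{15222} + \frac{11}{21528} = - \frac{21094649}{54616536}$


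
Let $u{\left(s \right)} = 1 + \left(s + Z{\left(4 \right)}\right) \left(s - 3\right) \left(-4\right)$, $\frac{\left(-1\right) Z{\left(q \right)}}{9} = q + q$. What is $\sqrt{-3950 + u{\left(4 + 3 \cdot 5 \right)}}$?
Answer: $i \sqrt{557} \approx 23.601 i$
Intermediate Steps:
$Z{\left(q \right)} = - 18 q$ ($Z{\left(q \right)} = - 9 \left(q + q\right) = - 9 \cdot 2 q = - 18 q$)
$u{\left(s \right)} = 1 - 4 \left(-72 + s\right) \left(-3 + s\right)$ ($u{\left(s \right)} = 1 + \left(s - 72\right) \left(s - 3\right) \left(-4\right) = 1 + \left(s - 72\right) \left(-3 + s\right) \left(-4\right) = 1 + \left(-72 + s\right) \left(-3 + s\right) \left(-4\right) = 1 - 4 \left(-72 + s\right) \left(-3 + s\right)$)
$\sqrt{-3950 + u{\left(4 + 3 \cdot 5 \right)}} = \sqrt{-3950 - \left(863 - 300 \left(4 + 3 \cdot 5\right) + 4 \left(4 + 3 \cdot 5\right)^{2}\right)} = \sqrt{-3950 - \left(863 - 300 \left(4 + 15\right) + 4 \left(4 + 15\right)^{2}\right)} = \sqrt{-3950 - \left(-4837 + 1444\right)} = \sqrt{-3950 - -3393} = \sqrt{-3950 + 3393} = \sqrt{-557} = i \sqrt{557}$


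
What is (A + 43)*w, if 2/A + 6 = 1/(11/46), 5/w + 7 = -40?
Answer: -419/94 ≈ -4.4574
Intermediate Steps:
w = -5/47 (w = 5/(-7 - 40) = 5/(-47) = 5*(-1/47) = -5/47 ≈ -0.10638)
A = -11/10 (A = 2/(-6 + 1/(11/46)) = 2/(-6 + 46/11) = 2/(-20/11) = 2*(-11/20) = -11/10 ≈ -1.1000)
(A + 43)*w = (-11/10 + 43)*(-5/47) = (419/10)*(-5/47) = -419/94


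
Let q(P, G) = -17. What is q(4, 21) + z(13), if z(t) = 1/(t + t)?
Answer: -441/26 ≈ -16.962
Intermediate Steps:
z(t) = 1/(2*t)
q(4, 21) + z(13) = -17 + (1/2)/13 = -17 + (1/2)*(1/13) = -17 + 1/26 = -441/26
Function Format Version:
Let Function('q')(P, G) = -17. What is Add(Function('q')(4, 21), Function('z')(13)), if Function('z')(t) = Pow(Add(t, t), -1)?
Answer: Rational(-441, 26) ≈ -16.962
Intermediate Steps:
Function('z')(t) = Mul(Rational(1, 2), Pow(t, -1)) (Function('z')(t) = Pow(Mul(2, t), -1) = Mul(Rational(1, 2), Pow(t, -1)))
Add(Function('q')(4, 21), Function('z')(13)) = Add(-17, Mul(Rational(1, 2), Pow(13, -1))) = Add(-17, Mul(Rational(1, 2), Rational(1, 13))) = Add(-17, Rational(1, 26)) = Rational(-441, 26)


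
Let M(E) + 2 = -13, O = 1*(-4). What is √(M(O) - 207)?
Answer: I*√222 ≈ 14.9*I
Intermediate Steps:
O = -4
M(E) = -15 (M(E) = -2 - 13 = -15)
√(M(O) - 207) = √(-15 - 207) = √(-222) = I*√222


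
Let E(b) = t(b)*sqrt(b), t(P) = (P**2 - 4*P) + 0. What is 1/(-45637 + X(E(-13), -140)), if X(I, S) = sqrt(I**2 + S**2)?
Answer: -45637/2083351102 - I*sqrt(615333)/2083351102 ≈ -2.1906e-5 - 3.7652e-7*I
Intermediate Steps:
t(P) = P**2 - 4*P
E(b) = b**(3/2)*(-4 + b) (E(b) = (b*(-4 + b))*sqrt(b) = b**(3/2)*(-4 + b))
1/(-45637 + X(E(-13), -140)) = 1/(-45637 + sqrt(((-13)**(3/2)*(-4 - 13))**2 + (-140)**2)) = 1/(-45637 + sqrt((-13*I*sqrt(13)*(-17))**2 + 19600)) = 1/(-45637 + sqrt((221*I*sqrt(13))**2 + 19600)) = 1/(-45637 + sqrt(-634933 + 19600)) = 1/(-45637 + sqrt(-615333)) = 1/(-45637 + I*sqrt(615333))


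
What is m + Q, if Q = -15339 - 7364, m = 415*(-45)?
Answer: -41378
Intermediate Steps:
m = -18675
Q = -22703
m + Q = -18675 - 22703 = -41378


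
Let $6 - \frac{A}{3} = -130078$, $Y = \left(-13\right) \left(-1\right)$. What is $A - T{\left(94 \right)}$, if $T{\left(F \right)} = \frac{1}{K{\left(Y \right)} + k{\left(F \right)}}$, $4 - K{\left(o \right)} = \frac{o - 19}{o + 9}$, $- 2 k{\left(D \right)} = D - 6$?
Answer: $\frac{170540135}{437} \approx 3.9025 \cdot 10^{5}$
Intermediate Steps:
$k{\left(D \right)} = 3 - \frac{D}{2}$ ($k{\left(D \right)} = - \frac{D - 6}{2} = - \frac{-6 + D}{2} = 3 - \frac{D}{2}$)
$Y = 13$
$A = 390252$ ($A = 18 - -390234 = 18 + 390234 = 390252$)
$K{\left(o \right)} = 4 - \frac{-19 + o}{9 + o}$ ($K{\left(o \right)} = 4 - \frac{o - 19}{o + 9} = 4 - \frac{-19 + o}{9 + o}$)
$T{\left(F \right)} = \frac{1}{\frac{80}{11} - \frac{F}{2}}$ ($T{\left(F \right)} = \frac{1}{\frac{55 + 3 \cdot 13}{9 + 13} - \left(-3 + \frac{F}{2}\right)} = \frac{1}{\frac{55 + 39}{22} - \left(-3 + \frac{F}{2}\right)} = \frac{1}{\frac{1}{22} \cdot 94 - \left(-3 + \frac{F}{2}\right)} = \frac{1}{\frac{47}{11} - \left(-3 + \frac{F}{2}\right)} = \frac{1}{\frac{80}{11} - \frac{F}{2}}$)
$A - T{\left(94 \right)} = 390252 - \frac{22}{160 - 1034} = 390252 - \frac{22}{-874} = 390252 - 22 \left(- \frac{1}{874}\right) = 390252 - - \frac{11}{437} = 390252 + \frac{11}{437} = \frac{170540135}{437}$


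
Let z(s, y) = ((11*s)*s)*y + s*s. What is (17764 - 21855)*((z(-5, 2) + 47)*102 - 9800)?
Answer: -219457604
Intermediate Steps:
z(s, y) = s**2 + 11*y*s**2 (z(s, y) = (11*s**2)*y + s**2 = 11*y*s**2 + s**2 = s**2 + 11*y*s**2)
(17764 - 21855)*((z(-5, 2) + 47)*102 - 9800) = (17764 - 21855)*(((-5)**2*(1 + 11*2) + 47)*102 - 9800) = -4091*((25*(1 + 22) + 47)*102 - 9800) = -4091*((25*23 + 47)*102 - 9800) = -4091*((575 + 47)*102 - 9800) = -4091*(622*102 - 9800) = -4091*(63444 - 9800) = -4091*53644 = -219457604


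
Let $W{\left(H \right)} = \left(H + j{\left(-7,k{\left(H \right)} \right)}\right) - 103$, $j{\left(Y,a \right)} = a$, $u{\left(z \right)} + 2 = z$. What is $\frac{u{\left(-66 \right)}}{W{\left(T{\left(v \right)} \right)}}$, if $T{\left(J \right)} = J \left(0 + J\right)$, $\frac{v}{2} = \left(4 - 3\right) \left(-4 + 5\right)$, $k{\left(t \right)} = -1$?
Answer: $\frac{17}{25} \approx 0.68$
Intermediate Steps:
$u{\left(z \right)} = -2 + z$
$v = 2$ ($v = 2 \left(4 - 3\right) \left(-4 + 5\right) = 2 \cdot 1 \cdot 1 = 2 \cdot 1 = 2$)
$T{\left(J \right)} = J^{2}$ ($T{\left(J \right)} = J J = J^{2}$)
$W{\left(H \right)} = -104 + H$ ($W{\left(H \right)} = \left(H - 1\right) - 103 = \left(-1 + H\right) - 103 = -104 + H$)
$\frac{u{\left(-66 \right)}}{W{\left(T{\left(v \right)} \right)}} = \frac{-2 - 66}{-104 + 2^{2}} = - \frac{68}{-104 + 4} = - \frac{68}{-100} = \left(-68\right) \left(- \frac{1}{100}\right) = \frac{17}{25}$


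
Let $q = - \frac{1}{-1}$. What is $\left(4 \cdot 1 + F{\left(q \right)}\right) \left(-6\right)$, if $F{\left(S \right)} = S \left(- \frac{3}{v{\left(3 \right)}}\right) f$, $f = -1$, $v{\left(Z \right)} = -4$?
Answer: $- \frac{39}{2} \approx -19.5$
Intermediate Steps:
$q = 1$ ($q = \left(-1\right) \left(-1\right) = 1$)
$F{\left(S \right)} = - \frac{3 S}{4}$ ($F{\left(S \right)} = S \left(- \frac{3}{-4}\right) \left(-1\right) = S \left(\left(-3\right) \left(- \frac{1}{4}\right)\right) \left(-1\right) = S \frac{3}{4} \left(-1\right) = \frac{3 S}{4} \left(-1\right) = - \frac{3 S}{4}$)
$\left(4 \cdot 1 + F{\left(q \right)}\right) \left(-6\right) = \left(4 \cdot 1 - \frac{3}{4}\right) \left(-6\right) = \left(4 - \frac{3}{4}\right) \left(-6\right) = \frac{13}{4} \left(-6\right) = - \frac{39}{2}$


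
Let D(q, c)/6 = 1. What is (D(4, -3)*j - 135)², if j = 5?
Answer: 11025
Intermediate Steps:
D(q, c) = 6 (D(q, c) = 6*1 = 6)
(D(4, -3)*j - 135)² = (6*5 - 135)² = (30 - 135)² = (-105)² = 11025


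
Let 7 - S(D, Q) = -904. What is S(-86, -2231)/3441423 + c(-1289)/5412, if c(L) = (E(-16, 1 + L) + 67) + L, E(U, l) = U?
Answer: -236419519/1034721182 ≈ -0.22849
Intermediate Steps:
S(D, Q) = 911 (S(D, Q) = 7 - 1*(-904) = 7 + 904 = 911)
c(L) = 51 + L (c(L) = (-16 + 67) + L = 51 + L)
S(-86, -2231)/3441423 + c(-1289)/5412 = 911/3441423 + (51 - 1289)/5412 = 911*(1/3441423) - 1238*1/5412 = 911/3441423 - 619/2706 = -236419519/1034721182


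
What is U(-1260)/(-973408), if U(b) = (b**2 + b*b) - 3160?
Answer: -396505/121676 ≈ -3.2587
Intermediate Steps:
U(b) = -3160 + 2*b**2 (U(b) = (b**2 + b**2) - 3160 = 2*b**2 - 3160 = -3160 + 2*b**2)
U(-1260)/(-973408) = (-3160 + 2*(-1260)**2)/(-973408) = (-3160 + 2*1587600)*(-1/973408) = (-3160 + 3175200)*(-1/973408) = 3172040*(-1/973408) = -396505/121676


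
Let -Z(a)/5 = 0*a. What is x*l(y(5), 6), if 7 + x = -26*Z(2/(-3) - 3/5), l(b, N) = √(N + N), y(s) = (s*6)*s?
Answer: -14*√3 ≈ -24.249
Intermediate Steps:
y(s) = 6*s² (y(s) = (6*s)*s = 6*s²)
l(b, N) = √2*√N (l(b, N) = √(2*N) = √2*√N)
Z(a) = 0 (Z(a) = -0*a = -5*0 = 0)
x = -7 (x = -7 - 26*0 = -7 + 0 = -7)
x*l(y(5), 6) = -7*√2*√6 = -14*√3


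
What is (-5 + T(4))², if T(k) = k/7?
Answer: 961/49 ≈ 19.612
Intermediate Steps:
T(k) = k/7 (T(k) = k*(⅐) = k/7)
(-5 + T(4))² = (-5 + (⅐)*4)² = (-5 + 4/7)² = (-31/7)² = 961/49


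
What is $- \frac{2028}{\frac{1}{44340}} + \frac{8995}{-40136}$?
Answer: $- \frac{3609090135715}{40136} \approx -8.9922 \cdot 10^{7}$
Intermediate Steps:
$- \frac{2028}{\frac{1}{44340}} + \frac{8995}{-40136} = - 2028 \frac{1}{\frac{1}{44340}} + 8995 \left(- \frac{1}{40136}\right) = \left(-2028\right) 44340 - \frac{8995}{40136} = -89921520 - \frac{8995}{40136} = - \frac{3609090135715}{40136}$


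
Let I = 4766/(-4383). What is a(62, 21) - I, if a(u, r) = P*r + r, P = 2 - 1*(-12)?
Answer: 1385411/4383 ≈ 316.09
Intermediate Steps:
P = 14 (P = 2 + 12 = 14)
a(u, r) = 15*r (a(u, r) = 14*r + r = 15*r)
I = -4766/4383 (I = 4766*(-1/4383) = -4766/4383 ≈ -1.0874)
a(62, 21) - I = 15*21 - 1*(-4766/4383) = 315 + 4766/4383 = 1385411/4383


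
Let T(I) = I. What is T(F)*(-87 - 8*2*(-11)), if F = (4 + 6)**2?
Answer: 8900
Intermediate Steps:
F = 100 (F = 10**2 = 100)
T(F)*(-87 - 8*2*(-11)) = 100*(-87 - 8*2*(-11)) = 100*(-87 - 16*(-11)) = 100*(-87 + 176) = 100*89 = 8900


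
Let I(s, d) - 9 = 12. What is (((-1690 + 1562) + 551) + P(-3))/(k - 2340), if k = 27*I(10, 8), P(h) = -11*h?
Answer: -152/591 ≈ -0.25719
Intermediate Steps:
I(s, d) = 21 (I(s, d) = 9 + 12 = 21)
k = 567 (k = 27*21 = 567)
(((-1690 + 1562) + 551) + P(-3))/(k - 2340) = (((-1690 + 1562) + 551) - 11*(-3))/(567 - 2340) = ((-128 + 551) + 33)/(-1773) = (423 + 33)*(-1/1773) = 456*(-1/1773) = -152/591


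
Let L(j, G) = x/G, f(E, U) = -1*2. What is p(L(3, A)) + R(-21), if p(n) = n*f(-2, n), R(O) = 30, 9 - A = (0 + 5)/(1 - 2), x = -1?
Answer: 211/7 ≈ 30.143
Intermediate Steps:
A = 14 (A = 9 - (0 + 5)/(1 - 2) = 9 - 5/(-1) = 9 - 5*(-1) = 9 - 1*(-5) = 9 + 5 = 14)
f(E, U) = -2
L(j, G) = -1/G
p(n) = -2*n (p(n) = n*(-2) = -2*n)
p(L(3, A)) + R(-21) = -(-2)/14 + 30 = -2*(-1/14) + 30 = 1/7 + 30 = 211/7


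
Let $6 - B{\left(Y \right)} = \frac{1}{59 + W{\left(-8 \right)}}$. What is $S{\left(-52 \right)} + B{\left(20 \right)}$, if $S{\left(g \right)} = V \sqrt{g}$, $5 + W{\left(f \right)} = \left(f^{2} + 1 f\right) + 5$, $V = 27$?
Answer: $\frac{689}{115} + 54 i \sqrt{13} \approx 5.9913 + 194.7 i$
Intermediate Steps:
$W{\left(f \right)} = f + f^{2}$ ($W{\left(f \right)} = -5 + \left(\left(f^{2} + 1 f\right) + 5\right) = -5 + \left(\left(f^{2} + f\right) + 5\right) = -5 + \left(\left(f + f^{2}\right) + 5\right) = -5 + \left(5 + f + f^{2}\right) = f + f^{2}$)
$S{\left(g \right)} = 27 \sqrt{g}$
$B{\left(Y \right)} = \frac{689}{115}$ ($B{\left(Y \right)} = 6 - \frac{1}{59 - 8 \left(1 - 8\right)} = 6 - \frac{1}{59 - -56} = 6 - \frac{1}{59 + 56} = 6 - \frac{1}{115} = \frac{689}{115}$)
$S{\left(-52 \right)} + B{\left(20 \right)} = 27 \sqrt{-52} + \frac{689}{115} = 27 \cdot 2 i \sqrt{13} + \frac{689}{115} = 54 i \sqrt{13} + \frac{689}{115} = \frac{689}{115} + 54 i \sqrt{13}$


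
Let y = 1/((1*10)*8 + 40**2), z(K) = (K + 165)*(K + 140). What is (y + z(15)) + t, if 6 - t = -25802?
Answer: 90229441/1680 ≈ 53708.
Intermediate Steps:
z(K) = (140 + K)*(165 + K) (z(K) = (165 + K)*(140 + K) = (140 + K)*(165 + K))
t = 25808 (t = 6 - 1*(-25802) = 6 + 25802 = 25808)
y = 1/1680 (y = 1/(10*8 + 1600) = 1/(80 + 1600) = 1/1680 ≈ 0.00059524)
(y + z(15)) + t = (1/1680 + (23100 + 15**2 + 305*15)) + 25808 = (1/1680 + (23100 + 225 + 4575)) + 25808 = (1/1680 + 27900) + 25808 = 46872001/1680 + 25808 = 90229441/1680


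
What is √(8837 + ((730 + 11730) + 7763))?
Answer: 2*√7265 ≈ 170.47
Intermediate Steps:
√(8837 + ((730 + 11730) + 7763)) = √(8837 + (12460 + 7763)) = √(8837 + 20223) = √29060 = 2*√7265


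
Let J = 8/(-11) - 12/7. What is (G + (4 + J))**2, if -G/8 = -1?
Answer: 541696/5929 ≈ 91.364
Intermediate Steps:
G = 8 (G = -8*(-1) = 8)
J = -188/77 (J = 8*(-1/11) - 12*1/7 = -8/11 - 12/7 = -188/77 ≈ -2.4416)
(G + (4 + J))**2 = (8 + (4 - 188/77))**2 = (8 + 120/77)**2 = (736/77)**2 = 541696/5929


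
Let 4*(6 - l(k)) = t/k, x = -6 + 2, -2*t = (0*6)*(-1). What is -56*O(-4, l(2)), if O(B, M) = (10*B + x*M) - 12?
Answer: 4256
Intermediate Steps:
t = 0 (t = -0*6*(-1)/2 = -0*(-1) = -1/2*0 = 0)
x = -4
l(k) = 6 (l(k) = 6 - 0/k = 6 - 1/4*0 = 6 + 0 = 6)
O(B, M) = -12 - 4*M + 10*B (O(B, M) = (10*B - 4*M) - 12 = (-4*M + 10*B) - 12 = -12 - 4*M + 10*B)
-56*O(-4, l(2)) = -56*(-12 - 4*6 + 10*(-4)) = -56*(-12 - 24 - 40) = -56*(-76) = 4256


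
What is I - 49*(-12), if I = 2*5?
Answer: 598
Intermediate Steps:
I = 10
I - 49*(-12) = 10 - 49*(-12) = 10 + 588 = 598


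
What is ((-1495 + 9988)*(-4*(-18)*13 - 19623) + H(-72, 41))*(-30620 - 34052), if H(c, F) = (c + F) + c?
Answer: 10264015125568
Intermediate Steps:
H(c, F) = F + 2*c (H(c, F) = (F + c) + c = F + 2*c)
((-1495 + 9988)*(-4*(-18)*13 - 19623) + H(-72, 41))*(-30620 - 34052) = ((-1495 + 9988)*(-4*(-18)*13 - 19623) + (41 + 2*(-72)))*(-30620 - 34052) = (8493*(72*13 - 19623) + (41 - 144))*(-64672) = (8493*(936 - 19623) - 103)*(-64672) = (8493*(-18687) - 103)*(-64672) = (-158708691 - 103)*(-64672) = -158708794*(-64672) = 10264015125568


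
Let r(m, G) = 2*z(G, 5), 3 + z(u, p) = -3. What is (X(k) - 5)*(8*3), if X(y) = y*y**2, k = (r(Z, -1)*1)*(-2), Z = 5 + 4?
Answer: 331656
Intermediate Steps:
z(u, p) = -6 (z(u, p) = -3 - 3 = -6)
Z = 9
r(m, G) = -12 (r(m, G) = 2*(-6) = -12)
k = 24 (k = -12*1*(-2) = -12*(-2) = 24)
X(y) = y**3
(X(k) - 5)*(8*3) = (24**3 - 5)*(8*3) = (13824 - 5)*24 = 13819*24 = 331656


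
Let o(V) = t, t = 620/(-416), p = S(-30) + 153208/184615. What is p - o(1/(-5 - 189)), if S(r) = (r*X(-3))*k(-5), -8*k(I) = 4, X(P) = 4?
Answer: 1196546557/19199960 ≈ 62.320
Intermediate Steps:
k(I) = -½ (k(I) = -⅛*4 = -½)
S(r) = -2*r (S(r) = (r*4)*(-½) = (4*r)*(-½) = -2*r)
p = 11230108/184615 (p = -2*(-30) + 153208/184615 = 60 + 153208*(1/184615) = 60 + 153208/184615 = 11230108/184615 ≈ 60.830)
t = -155/104 (t = 620*(-1/416) = -155/104 ≈ -1.4904)
o(V) = -155/104
p - o(1/(-5 - 189)) = 11230108/184615 - 1*(-155/104) = 11230108/184615 + 155/104 = 1196546557/19199960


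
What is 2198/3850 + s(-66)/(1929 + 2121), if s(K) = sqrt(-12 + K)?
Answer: 157/275 + I*sqrt(78)/4050 ≈ 0.57091 + 0.0021807*I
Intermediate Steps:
2198/3850 + s(-66)/(1929 + 2121) = 2198/3850 + sqrt(-12 - 66)/(1929 + 2121) = 2198*(1/3850) + sqrt(-78)/4050 = 157/275 + (I*sqrt(78))*(1/4050) = 157/275 + I*sqrt(78)/4050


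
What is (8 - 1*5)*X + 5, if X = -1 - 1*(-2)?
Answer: 8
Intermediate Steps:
X = 1 (X = -1 + 2 = 1)
(8 - 1*5)*X + 5 = (8 - 1*5)*1 + 5 = (8 - 5)*1 + 5 = 3*1 + 5 = 3 + 5 = 8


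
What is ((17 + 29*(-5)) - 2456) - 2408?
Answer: -4992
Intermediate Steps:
((17 + 29*(-5)) - 2456) - 2408 = ((17 - 145) - 2456) - 2408 = (-128 - 2456) - 2408 = -2584 - 2408 = -4992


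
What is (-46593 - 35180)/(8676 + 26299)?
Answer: -81773/34975 ≈ -2.3380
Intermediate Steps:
(-46593 - 35180)/(8676 + 26299) = -81773/34975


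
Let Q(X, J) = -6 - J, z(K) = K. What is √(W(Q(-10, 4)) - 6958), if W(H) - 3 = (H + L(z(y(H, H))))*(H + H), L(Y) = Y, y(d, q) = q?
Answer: I*√6555 ≈ 80.963*I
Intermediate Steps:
W(H) = 3 + 4*H² (W(H) = 3 + (H + H)*(H + H) = 3 + (2*H)*(2*H) = 3 + 4*H²)
√(W(Q(-10, 4)) - 6958) = √((3 + 4*(-6 - 1*4)²) - 6958) = √((3 + 4*(-6 - 4)²) - 6958) = √((3 + 4*(-10)²) - 6958) = √((3 + 4*100) - 6958) = √((3 + 400) - 6958) = √(403 - 6958) = √(-6555) = I*√6555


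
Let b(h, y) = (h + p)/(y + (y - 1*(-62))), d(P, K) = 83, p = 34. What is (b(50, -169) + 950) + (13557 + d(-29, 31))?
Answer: 335563/23 ≈ 14590.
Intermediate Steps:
b(h, y) = (34 + h)/(62 + 2*y) (b(h, y) = (h + 34)/(y + (y - 1*(-62))) = (34 + h)/(y + (y + 62)) = (34 + h)/(y + (62 + y)) = (34 + h)/(62 + 2*y))
(b(50, -169) + 950) + (13557 + d(-29, 31)) = ((34 + 50)/(2*(31 - 169)) + 950) + (13557 + 83) = ((1/2)*84/(-138) + 950) + 13640 = ((1/2)*(-1/138)*84 + 950) + 13640 = (-7/23 + 950) + 13640 = 21843/23 + 13640 = 335563/23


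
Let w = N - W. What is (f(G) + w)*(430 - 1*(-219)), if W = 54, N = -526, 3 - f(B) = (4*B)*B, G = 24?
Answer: -1869769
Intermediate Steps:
f(B) = 3 - 4*B² (f(B) = 3 - 4*B*B = 3 - 4*B²)
w = -580 (w = -526 - 1*54 = -526 - 54 = -580)
(f(G) + w)*(430 - 1*(-219)) = ((3 - 4*24²) - 580)*(430 - 1*(-219)) = ((3 - 4*576) - 580)*(430 + 219) = ((3 - 2304) - 580)*649 = (-2301 - 580)*649 = -2881*649 = -1869769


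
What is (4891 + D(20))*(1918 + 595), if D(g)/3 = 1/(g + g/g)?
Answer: 12291442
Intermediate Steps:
D(g) = 3/(1 + g) (D(g) = 3/(g + g/g) = 3/(g + 1) = 3/(1 + g))
(4891 + D(20))*(1918 + 595) = (4891 + 3/(1 + 20))*(1918 + 595) = (4891 + 3/21)*2513 = (4891 + 3*(1/21))*2513 = (4891 + ⅐)*2513 = (34238/7)*2513 = 12291442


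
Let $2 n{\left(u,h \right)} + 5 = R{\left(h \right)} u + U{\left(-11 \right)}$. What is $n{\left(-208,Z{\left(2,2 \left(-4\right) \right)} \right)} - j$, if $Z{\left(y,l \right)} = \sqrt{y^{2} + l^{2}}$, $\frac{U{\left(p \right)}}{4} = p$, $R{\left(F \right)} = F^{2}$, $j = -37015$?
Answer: $\frac{59837}{2} \approx 29919.0$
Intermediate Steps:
$U{\left(p \right)} = 4 p$
$Z{\left(y,l \right)} = \sqrt{l^{2} + y^{2}}$
$n{\left(u,h \right)} = - \frac{49}{2} + \frac{u h^{2}}{2}$ ($n{\left(u,h \right)} = - \frac{5}{2} + \frac{h^{2} u + 4 \left(-11\right)}{2} = - \frac{5}{2} + \frac{u h^{2} - 44}{2} = - \frac{5}{2} + \frac{-44 + u h^{2}}{2} = - \frac{5}{2} + \left(-22 + \frac{u h^{2}}{2}\right) = - \frac{49}{2} + \frac{u h^{2}}{2}$)
$n{\left(-208,Z{\left(2,2 \left(-4\right) \right)} \right)} - j = \left(- \frac{49}{2} + \frac{1}{2} \left(-208\right) \left(\sqrt{\left(2 \left(-4\right)\right)^{2} + 2^{2}}\right)^{2}\right) - -37015 = \left(- \frac{49}{2} + \frac{1}{2} \left(-208\right) \left(\sqrt{\left(-8\right)^{2} + 4}\right)^{2}\right) + 37015 = \left(- \frac{49}{2} + \frac{1}{2} \left(-208\right) \left(\sqrt{64 + 4}\right)^{2}\right) + 37015 = \left(- \frac{49}{2} + \frac{1}{2} \left(-208\right) \left(\sqrt{68}\right)^{2}\right) + 37015 = \left(- \frac{49}{2} + \frac{1}{2} \left(-208\right) \left(2 \sqrt{17}\right)^{2}\right) + 37015 = \left(- \frac{49}{2} + \frac{1}{2} \left(-208\right) 68\right) + 37015 = \left(- \frac{49}{2} - 7072\right) + 37015 = - \frac{14193}{2} + 37015 = \frac{59837}{2}$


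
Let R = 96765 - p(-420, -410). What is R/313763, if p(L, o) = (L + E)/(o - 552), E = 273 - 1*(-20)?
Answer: 93087803/301840006 ≈ 0.30840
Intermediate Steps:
E = 293 (E = 273 + 20 = 293)
p(L, o) = (293 + L)/(-552 + o) (p(L, o) = (L + 293)/(o - 552) = (293 + L)/(-552 + o))
R = 93087803/962 (R = 96765 - (293 - 420)/(-552 - 410) = 96765 - (-127)/(-962) = 96765 - (-1)*(-127)/962 = 96765 - 1*127/962 = 96765 - 127/962 = 93087803/962 ≈ 96765.)
R/313763 = (93087803/962)/313763 = (93087803/962)*(1/313763) = 93087803/301840006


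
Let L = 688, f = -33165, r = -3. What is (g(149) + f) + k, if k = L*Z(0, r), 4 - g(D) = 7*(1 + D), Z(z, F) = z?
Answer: -34211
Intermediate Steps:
g(D) = -3 - 7*D (g(D) = 4 - 7*(1 + D) = 4 - (7 + 7*D) = 4 + (-7 - 7*D) = -3 - 7*D)
k = 0 (k = 688*0 = 0)
(g(149) + f) + k = ((-3 - 7*149) - 33165) + 0 = ((-3 - 1043) - 33165) + 0 = (-1046 - 33165) + 0 = -34211 + 0 = -34211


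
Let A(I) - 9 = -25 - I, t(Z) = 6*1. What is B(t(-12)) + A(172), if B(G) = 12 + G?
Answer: -170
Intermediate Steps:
t(Z) = 6
A(I) = -16 - I (A(I) = 9 + (-25 - I) = -16 - I)
B(t(-12)) + A(172) = (12 + 6) + (-16 - 1*172) = 18 + (-16 - 172) = 18 - 188 = -170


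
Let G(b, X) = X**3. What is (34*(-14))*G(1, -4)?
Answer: 30464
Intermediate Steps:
(34*(-14))*G(1, -4) = (34*(-14))*(-4)**3 = -476*(-64) = 30464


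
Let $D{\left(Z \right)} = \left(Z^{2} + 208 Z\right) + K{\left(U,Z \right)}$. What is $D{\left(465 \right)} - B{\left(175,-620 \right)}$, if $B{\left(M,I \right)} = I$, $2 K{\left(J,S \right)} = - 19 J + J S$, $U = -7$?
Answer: $312004$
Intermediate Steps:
$K{\left(J,S \right)} = - \frac{19 J}{2} + \frac{J S}{2}$ ($K{\left(J,S \right)} = \frac{- 19 J + J S}{2} = - \frac{19 J}{2} + \frac{J S}{2}$)
$D{\left(Z \right)} = \frac{133}{2} + Z^{2} + \frac{409 Z}{2}$ ($D{\left(Z \right)} = \left(Z^{2} + 208 Z\right) + \frac{1}{2} \left(-7\right) \left(-19 + Z\right) = \left(Z^{2} + 208 Z\right) - \left(- \frac{133}{2} + \frac{7 Z}{2}\right) = \frac{133}{2} + Z^{2} + \frac{409 Z}{2}$)
$D{\left(465 \right)} - B{\left(175,-620 \right)} = \left(\frac{133}{2} + 465^{2} + \frac{409}{2} \cdot 465\right) - -620 = \left(\frac{133}{2} + 216225 + \frac{190185}{2}\right) + 620 = 311384 + 620 = 312004$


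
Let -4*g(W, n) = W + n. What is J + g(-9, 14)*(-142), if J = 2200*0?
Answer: 355/2 ≈ 177.50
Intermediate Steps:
g(W, n) = -W/4 - n/4 (g(W, n) = -(W + n)/4 = -W/4 - n/4)
J = 0
J + g(-9, 14)*(-142) = 0 + (-¼*(-9) - ¼*14)*(-142) = 0 + (9/4 - 7/2)*(-142) = 0 - 5/4*(-142) = 0 + 355/2 = 355/2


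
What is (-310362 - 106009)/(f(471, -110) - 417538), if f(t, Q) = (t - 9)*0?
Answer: 416371/417538 ≈ 0.99720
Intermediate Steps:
f(t, Q) = 0 (f(t, Q) = (-9 + t)*0 = 0)
(-310362 - 106009)/(f(471, -110) - 417538) = (-310362 - 106009)/(0 - 417538) = -416371/(-417538) = -416371*(-1/417538) = 416371/417538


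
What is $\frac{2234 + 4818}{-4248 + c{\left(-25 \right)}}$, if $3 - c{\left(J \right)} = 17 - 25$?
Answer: $- \frac{7052}{4237} \approx -1.6644$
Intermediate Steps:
$c{\left(J \right)} = 11$ ($c{\left(J \right)} = 3 - \left(17 - 25\right) = 3 - -8 = 3 + 8 = 11$)
$\frac{2234 + 4818}{-4248 + c{\left(-25 \right)}} = \frac{2234 + 4818}{-4248 + 11} = \frac{7052}{-4237} = 7052 \left(- \frac{1}{4237}\right) = - \frac{7052}{4237}$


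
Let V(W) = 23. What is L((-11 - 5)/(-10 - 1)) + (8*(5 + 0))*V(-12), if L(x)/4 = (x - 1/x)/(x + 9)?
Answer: 84667/92 ≈ 920.29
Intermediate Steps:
L(x) = 4*(x - 1/x)/(9 + x) (L(x) = 4*((x - 1/x)/(x + 9)) = 4*((x - 1/x)/(9 + x)) = 4*(x - 1/x)/(9 + x))
L((-11 - 5)/(-10 - 1)) + (8*(5 + 0))*V(-12) = 4*(-1 + ((-11 - 5)/(-10 - 1))**2)/((((-11 - 5)/(-10 - 1)))*(9 + (-11 - 5)/(-10 - 1))) + (8*(5 + 0))*23 = 4*(-1 + (-16/(-11))**2)/(((-16/(-11)))*(9 - 16/(-11))) + (8*5)*23 = 4*(-1 + (-16*(-1/11))**2)/(((-16*(-1/11)))*(9 - 16*(-1/11))) + 40*23 = 4*(-1 + (16/11)**2)/((16/11)*(9 + 16/11)) + 920 = 4*(11/16)*(-1 + 256/121)/(115/11) + 920 = 4*(11/16)*(11/115)*(135/121) + 920 = 27/92 + 920 = 84667/92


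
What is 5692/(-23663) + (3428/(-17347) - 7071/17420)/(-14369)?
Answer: -24710875102727309/102746935515146780 ≈ -0.24050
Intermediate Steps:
5692/(-23663) + (3428/(-17347) - 7071/17420)/(-14369) = 5692*(-1/23663) + (3428*(-1/17347) - 7071*1/17420)*(-1/14369) = -5692/23663 + (-3428/17347 - 7071/17420)*(-1/14369) = -5692/23663 - 182376397/302184740*(-1/14369) = -5692/23663 + 182376397/4342092529060 = -24710875102727309/102746935515146780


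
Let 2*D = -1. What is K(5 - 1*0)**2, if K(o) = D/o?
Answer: 1/100 ≈ 0.010000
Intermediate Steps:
D = -1/2 (D = (1/2)*(-1) = -1/2 ≈ -0.50000)
K(o) = -1/(2*o)
K(5 - 1*0)**2 = (-1/(2*(5 - 1*0)))**2 = (-1/(2*(5 + 0)))**2 = (-1/2/5)**2 = (-1/2*1/5)**2 = (-1/10)**2 = 1/100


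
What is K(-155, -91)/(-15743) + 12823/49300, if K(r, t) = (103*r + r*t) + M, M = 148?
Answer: 286274089/776129900 ≈ 0.36885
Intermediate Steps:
K(r, t) = 148 + 103*r + r*t (K(r, t) = (103*r + r*t) + 148 = 148 + 103*r + r*t)
K(-155, -91)/(-15743) + 12823/49300 = (148 + 103*(-155) - 155*(-91))/(-15743) + 12823/49300 = (148 - 15965 + 14105)*(-1/15743) + 12823*(1/49300) = -1712*(-1/15743) + 12823/49300 = 1712/15743 + 12823/49300 = 286274089/776129900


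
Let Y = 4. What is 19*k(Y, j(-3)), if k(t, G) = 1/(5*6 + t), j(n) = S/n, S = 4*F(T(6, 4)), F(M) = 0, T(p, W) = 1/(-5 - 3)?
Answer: 19/34 ≈ 0.55882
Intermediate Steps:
T(p, W) = -⅛ (T(p, W) = 1/(-8) = -⅛)
S = 0 (S = 4*0 = 0)
j(n) = 0 (j(n) = 0/n = 0)
k(t, G) = 1/(30 + t)
19*k(Y, j(-3)) = 19/(30 + 4) = 19/34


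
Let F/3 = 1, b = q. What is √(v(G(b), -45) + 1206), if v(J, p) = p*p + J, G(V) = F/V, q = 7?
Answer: 2*√39585/7 ≈ 56.846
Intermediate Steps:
b = 7
F = 3 (F = 3*1 = 3)
G(V) = 3/V
v(J, p) = J + p² (v(J, p) = p² + J = J + p²)
√(v(G(b), -45) + 1206) = √((3/7 + (-45)²) + 1206) = √((3*(⅐) + 2025) + 1206) = √((3/7 + 2025) + 1206) = √(14178/7 + 1206) = √(22620/7) = 2*√39585/7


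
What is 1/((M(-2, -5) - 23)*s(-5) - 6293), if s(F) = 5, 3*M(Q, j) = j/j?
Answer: -3/19219 ≈ -0.00015610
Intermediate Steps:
M(Q, j) = ⅓ (M(Q, j) = (j/j)/3 = (⅓)*1 = ⅓)
1/((M(-2, -5) - 23)*s(-5) - 6293) = 1/((⅓ - 23)*5 - 6293) = 1/(-68/3*5 - 6293) = 1/(-340/3 - 6293) = 1/(-19219/3) = -3/19219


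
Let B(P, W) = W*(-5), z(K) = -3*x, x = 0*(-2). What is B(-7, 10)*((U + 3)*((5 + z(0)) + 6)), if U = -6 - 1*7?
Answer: 5500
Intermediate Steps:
x = 0
z(K) = 0 (z(K) = -3*0 = 0)
B(P, W) = -5*W
U = -13 (U = -6 - 7 = -13)
B(-7, 10)*((U + 3)*((5 + z(0)) + 6)) = (-5*10)*((-13 + 3)*((5 + 0) + 6)) = -(-500)*(5 + 6) = -(-500)*11 = -50*(-110) = 5500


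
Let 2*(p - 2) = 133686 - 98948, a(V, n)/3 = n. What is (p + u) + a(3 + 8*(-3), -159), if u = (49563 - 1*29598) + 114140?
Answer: 150999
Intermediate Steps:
a(V, n) = 3*n
u = 134105 (u = (49563 - 29598) + 114140 = 19965 + 114140 = 134105)
p = 17371 (p = 2 + (133686 - 98948)/2 = 2 + (½)*34738 = 2 + 17369 = 17371)
(p + u) + a(3 + 8*(-3), -159) = (17371 + 134105) + 3*(-159) = 151476 - 477 = 150999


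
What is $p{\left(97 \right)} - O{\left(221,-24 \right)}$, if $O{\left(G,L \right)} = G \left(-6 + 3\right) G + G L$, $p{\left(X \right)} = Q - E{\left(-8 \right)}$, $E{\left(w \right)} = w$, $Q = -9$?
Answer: $151826$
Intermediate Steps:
$p{\left(X \right)} = -1$ ($p{\left(X \right)} = -9 - -8 = -9 + 8 = -1$)
$O{\left(G,L \right)} = - 3 G^{2} + G L$ ($O{\left(G,L \right)} = G \left(-3\right) G + G L = - 3 G G + G L = - 3 G^{2} + G L$)
$p{\left(97 \right)} - O{\left(221,-24 \right)} = -1 - 221 \left(-24 - 663\right) = -1 - 221 \left(-687\right) = -1 - -151827 = -1 + 151827 = 151826$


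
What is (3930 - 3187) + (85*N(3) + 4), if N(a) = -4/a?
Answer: 1901/3 ≈ 633.67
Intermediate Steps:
(3930 - 3187) + (85*N(3) + 4) = (3930 - 3187) + (85*(-4/3) + 4) = 743 + (85*(-4*⅓) + 4) = 743 + (85*(-4/3) + 4) = 743 + (-340/3 + 4) = 743 - 328/3 = 1901/3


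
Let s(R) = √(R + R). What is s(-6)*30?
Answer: 60*I*√3 ≈ 103.92*I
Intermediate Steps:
s(R) = √2*√R (s(R) = √(2*R) = √2*√R)
s(-6)*30 = (√2*√(-6))*30 = (√2*(I*√6))*30 = (2*I*√3)*30 = 60*I*√3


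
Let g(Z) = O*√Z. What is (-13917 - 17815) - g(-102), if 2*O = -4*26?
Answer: -31732 + 52*I*√102 ≈ -31732.0 + 525.17*I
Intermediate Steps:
O = -52 (O = (-4*26)/2 = (½)*(-104) = -52)
g(Z) = -52*√Z
(-13917 - 17815) - g(-102) = (-13917 - 17815) - (-52)*√(-102) = -31732 - (-52)*I*√102 = -31732 + 52*I*√102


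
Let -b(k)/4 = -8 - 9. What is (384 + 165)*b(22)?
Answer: 37332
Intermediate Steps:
b(k) = 68 (b(k) = -4*(-8 - 9) = -4*(-17) = 68)
(384 + 165)*b(22) = (384 + 165)*68 = 549*68 = 37332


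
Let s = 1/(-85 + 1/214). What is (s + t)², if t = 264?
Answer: 23056150029124/330839721 ≈ 69690.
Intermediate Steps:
s = -214/18189 (s = 1/(-85 + 1/214) = 1/(-18189/214) = -214/18189 ≈ -0.011765)
(s + t)² = (-214/18189 + 264)² = (4801682/18189)² = 23056150029124/330839721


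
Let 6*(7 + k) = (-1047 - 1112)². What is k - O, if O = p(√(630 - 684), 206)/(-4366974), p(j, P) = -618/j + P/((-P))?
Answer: 1696292460065/2183487 + 103*I*√6/13100922 ≈ 7.7687e+5 + 1.9258e-5*I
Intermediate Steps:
k = 4661239/6 (k = -7 + (-1047 - 1112)²/6 = -7 + (⅙)*(-2159)² = -7 + (⅙)*4661281 = -7 + 4661281/6 = 4661239/6 ≈ 7.7687e+5)
p(j, P) = -1 - 618/j (p(j, P) = -618/j + P*(-1/P) = -618/j - 1 = -1 - 618/j)
O = I*√6*(-618 - 3*I*√6)/78605532 (O = ((-618 - √(630 - 684))/(√(630 - 684)))/(-4366974) = ((-618 - √(-54))/(√(-54)))*(-1/4366974) = ((-618 - 3*I*√6)/((3*I*√6)))*(-1/4366974) = ((-I*√6/18)*(-618 - 3*I*√6))*(-1/4366974) = -I*√6*(-618 - 3*I*√6)/18*(-1/4366974) = I*√6*(-618 - 3*I*√6)/78605532 ≈ 2.2899e-7 - 1.9258e-5*I)
k - O = 4661239/6 - (1/4366974 - 103*I*√6/13100922) = 4661239/6 + (-1/4366974 + 103*I*√6/13100922) = 1696292460065/2183487 + 103*I*√6/13100922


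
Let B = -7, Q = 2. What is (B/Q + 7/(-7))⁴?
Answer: 6561/16 ≈ 410.06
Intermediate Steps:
(B/Q + 7/(-7))⁴ = (-7/2 + 7/(-7))⁴ = (-7*½ + 7*(-⅐))⁴ = (-7/2 - 1)⁴ = (-9/2)⁴ = 6561/16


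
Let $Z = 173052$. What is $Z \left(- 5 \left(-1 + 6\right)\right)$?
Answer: $-4326300$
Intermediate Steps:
$Z \left(- 5 \left(-1 + 6\right)\right) = 173052 \left(- 5 \left(-1 + 6\right)\right) = 173052 \left(\left(-5\right) 5\right) = 173052 \left(-25\right) = -4326300$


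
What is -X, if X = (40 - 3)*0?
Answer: 0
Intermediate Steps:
X = 0 (X = 37*0 = 0)
-X = -1*0 = 0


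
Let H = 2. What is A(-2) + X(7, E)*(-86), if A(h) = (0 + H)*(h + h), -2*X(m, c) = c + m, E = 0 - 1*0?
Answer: 293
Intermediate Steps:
E = 0 (E = 0 + 0 = 0)
X(m, c) = -c/2 - m/2 (X(m, c) = -(c + m)/2 = -c/2 - m/2)
A(h) = 4*h (A(h) = (0 + 2)*(h + h) = 2*(2*h) = 4*h)
A(-2) + X(7, E)*(-86) = 4*(-2) + (-½*0 - ½*7)*(-86) = -8 + (0 - 7/2)*(-86) = -8 - 7/2*(-86) = -8 + 301 = 293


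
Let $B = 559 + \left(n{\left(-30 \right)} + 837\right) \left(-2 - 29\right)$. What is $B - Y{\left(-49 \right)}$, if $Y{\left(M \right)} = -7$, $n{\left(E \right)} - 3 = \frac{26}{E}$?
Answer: $- \frac{381707}{15} \approx -25447.0$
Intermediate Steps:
$n{\left(E \right)} = 3 + \frac{26}{E}$
$B = - \frac{381812}{15}$ ($B = 559 + \left(\left(3 + \frac{26}{-30}\right) + 837\right) \left(-2 - 29\right) = 559 + \left(\left(3 + 26 \left(- \frac{1}{30}\right)\right) + 837\right) \left(-31\right) = 559 + \left(\left(3 - \frac{13}{15}\right) + 837\right) \left(-31\right) = 559 + \left(\frac{32}{15} + 837\right) \left(-31\right) = 559 + \frac{12587}{15} \left(-31\right) = 559 - \frac{390197}{15} = - \frac{381812}{15} \approx -25454.0$)
$B - Y{\left(-49 \right)} = - \frac{381812}{15} - -7 = - \frac{381812}{15} + 7 = - \frac{381707}{15}$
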